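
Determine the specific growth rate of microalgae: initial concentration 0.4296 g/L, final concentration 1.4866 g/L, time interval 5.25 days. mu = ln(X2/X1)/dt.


mu = ln(X2/X1) / dt
= ln(1.4866/0.4296) / 5.25
= 0.2365 per day

0.2365 per day


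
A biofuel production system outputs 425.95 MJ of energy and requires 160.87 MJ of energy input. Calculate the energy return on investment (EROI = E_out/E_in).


EROI = E_out / E_in
= 425.95 / 160.87
= 2.6478

2.6478


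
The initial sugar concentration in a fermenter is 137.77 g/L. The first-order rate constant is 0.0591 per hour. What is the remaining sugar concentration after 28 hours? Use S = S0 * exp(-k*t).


S = S0 * exp(-k * t)
S = 137.77 * exp(-0.0591 * 28)
S = 26.3320 g/L

26.3320 g/L


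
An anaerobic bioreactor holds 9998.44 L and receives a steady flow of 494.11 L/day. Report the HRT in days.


HRT = V / Q
= 9998.44 / 494.11
= 20.2353 days

20.2353 days


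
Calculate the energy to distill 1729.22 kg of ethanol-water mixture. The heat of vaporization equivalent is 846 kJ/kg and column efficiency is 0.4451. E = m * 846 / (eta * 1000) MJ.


E = m * 846 / (eta * 1000)
= 1729.22 * 846 / (0.4451 * 1000)
= 3286.7224 MJ

3286.7224 MJ


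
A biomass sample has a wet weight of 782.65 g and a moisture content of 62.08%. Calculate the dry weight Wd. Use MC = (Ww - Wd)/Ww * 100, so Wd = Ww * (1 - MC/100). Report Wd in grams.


Wd = Ww * (1 - MC/100)
= 782.65 * (1 - 62.08/100)
= 296.7809 g

296.7809 g


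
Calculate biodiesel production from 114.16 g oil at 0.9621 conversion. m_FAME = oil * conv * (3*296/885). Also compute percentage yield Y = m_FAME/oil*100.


m_FAME = oil * conv * (3 * 296 / 885) = oil * conv * (888/885)
= 114.16 * 0.9621 * 888 / 885
= 110.2057 g
Y = m_FAME / oil * 100 = conv * (888/885) * 100
= 0.9621 * 888 / 885 * 100
= 96.54%

110.2057 g FAME; Y = 96.54%


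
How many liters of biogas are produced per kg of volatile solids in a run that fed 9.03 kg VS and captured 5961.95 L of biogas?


Y = V / VS
= 5961.95 / 9.03
= 660.2381 L/kg VS

660.2381 L/kg VS


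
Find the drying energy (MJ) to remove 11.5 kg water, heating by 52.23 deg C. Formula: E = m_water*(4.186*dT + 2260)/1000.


E = m_water * (4.186 * dT + 2260) / 1000
= 11.5 * (4.186 * 52.23 + 2260) / 1000
= 28.5043 MJ

28.5043 MJ


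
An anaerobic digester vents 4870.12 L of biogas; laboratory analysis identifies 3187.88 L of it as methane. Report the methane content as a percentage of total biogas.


CH4% = V_CH4 / V_total * 100
= 3187.88 / 4870.12 * 100
= 65.4579%

65.4579%


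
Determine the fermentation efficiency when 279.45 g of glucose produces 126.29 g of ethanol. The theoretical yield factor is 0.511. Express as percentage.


Fermentation efficiency = (actual / (0.511 * glucose)) * 100
= (126.29 / (0.511 * 279.45)) * 100
= 88.4390%

88.4390%


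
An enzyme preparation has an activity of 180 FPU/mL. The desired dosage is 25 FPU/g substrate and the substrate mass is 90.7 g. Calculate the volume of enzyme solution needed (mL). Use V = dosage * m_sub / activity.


V = dosage * m_sub / activity
V = 25 * 90.7 / 180
V = 12.5972 mL

12.5972 mL


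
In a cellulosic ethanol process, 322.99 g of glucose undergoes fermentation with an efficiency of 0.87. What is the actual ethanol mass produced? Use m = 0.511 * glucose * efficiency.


Actual ethanol: m = 0.511 * 322.99 * 0.87
m = 143.5917 g

143.5917 g


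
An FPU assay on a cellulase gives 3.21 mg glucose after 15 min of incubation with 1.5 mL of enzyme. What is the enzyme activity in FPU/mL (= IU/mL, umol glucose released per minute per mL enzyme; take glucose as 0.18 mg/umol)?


Activity = glucose_mg / (0.18 mg/umol * V_mL * t_min)
= 3.21 / (0.18 * 1.5 * 15)
= 0.7926 FPU/mL

0.7926 FPU/mL


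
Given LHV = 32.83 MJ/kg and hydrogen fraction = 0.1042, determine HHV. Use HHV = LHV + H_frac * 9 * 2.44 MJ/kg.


HHV = LHV + H_frac * 9 * 2.44
= 32.83 + 0.1042 * 9 * 2.44
= 35.1182 MJ/kg

35.1182 MJ/kg


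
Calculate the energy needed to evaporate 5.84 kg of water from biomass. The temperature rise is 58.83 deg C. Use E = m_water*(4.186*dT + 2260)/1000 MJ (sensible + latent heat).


E = m_water * (4.186 * dT + 2260) / 1000
= 5.84 * (4.186 * 58.83 + 2260) / 1000
= 14.6366 MJ

14.6366 MJ


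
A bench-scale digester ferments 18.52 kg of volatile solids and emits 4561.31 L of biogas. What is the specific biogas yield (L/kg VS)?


Y = V / VS
= 4561.31 / 18.52
= 246.2910 L/kg VS

246.2910 L/kg VS


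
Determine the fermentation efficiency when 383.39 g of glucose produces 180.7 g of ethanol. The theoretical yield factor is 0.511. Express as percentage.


Fermentation efficiency = (actual / (0.511 * glucose)) * 100
= (180.7 / (0.511 * 383.39)) * 100
= 92.2352%

92.2352%


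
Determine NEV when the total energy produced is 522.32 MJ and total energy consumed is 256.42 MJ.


NEV = E_out - E_in
= 522.32 - 256.42
= 265.9000 MJ

265.9000 MJ


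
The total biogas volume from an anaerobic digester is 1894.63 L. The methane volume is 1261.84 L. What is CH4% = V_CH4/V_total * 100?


CH4% = V_CH4 / V_total * 100
= 1261.84 / 1894.63 * 100
= 66.6009%

66.6009%


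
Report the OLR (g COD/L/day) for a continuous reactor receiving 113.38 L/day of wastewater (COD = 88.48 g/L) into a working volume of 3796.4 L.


OLR = Q * S / V
= 113.38 * 88.48 / 3796.4
= 2.6425 g/L/day

2.6425 g/L/day


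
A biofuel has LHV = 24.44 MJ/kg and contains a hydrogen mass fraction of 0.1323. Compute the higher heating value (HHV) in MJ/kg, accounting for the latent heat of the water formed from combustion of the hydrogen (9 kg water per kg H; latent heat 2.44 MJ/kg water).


HHV = LHV + H_frac * 9 * 2.44
= 24.44 + 0.1323 * 9 * 2.44
= 27.3453 MJ/kg

27.3453 MJ/kg


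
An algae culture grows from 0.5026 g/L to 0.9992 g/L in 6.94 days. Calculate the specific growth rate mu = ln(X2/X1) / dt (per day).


mu = ln(X2/X1) / dt
= ln(0.9992/0.5026) / 6.94
= 0.0990 per day

0.0990 per day


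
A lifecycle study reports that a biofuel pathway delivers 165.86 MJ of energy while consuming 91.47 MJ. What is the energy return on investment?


EROI = E_out / E_in
= 165.86 / 91.47
= 1.8133

1.8133


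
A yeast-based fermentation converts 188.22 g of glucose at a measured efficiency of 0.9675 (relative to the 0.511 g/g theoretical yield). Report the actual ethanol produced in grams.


Actual ethanol: m = 0.511 * 188.22 * 0.9675
m = 93.0546 g

93.0546 g


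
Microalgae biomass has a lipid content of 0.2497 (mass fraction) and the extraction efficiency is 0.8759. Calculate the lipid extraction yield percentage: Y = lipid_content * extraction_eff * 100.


Y = lipid_content * extraction_eff * 100
= 0.2497 * 0.8759 * 100
= 21.8712%

21.8712%


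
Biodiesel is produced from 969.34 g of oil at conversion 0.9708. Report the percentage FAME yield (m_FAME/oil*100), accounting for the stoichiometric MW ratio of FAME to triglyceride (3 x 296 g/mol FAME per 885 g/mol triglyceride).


m_FAME = oil * conv * (3 * 296 / 885) = oil * conv * (888/885)
= 969.34 * 0.9708 * 888 / 885
= 944.2252 g
Y = m_FAME / oil * 100 = conv * (888/885) * 100
= 0.9708 * 888 / 885 * 100
= 97.41%

97.41%


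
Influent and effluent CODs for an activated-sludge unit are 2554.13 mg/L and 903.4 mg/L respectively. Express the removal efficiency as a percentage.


eta = (COD_in - COD_out) / COD_in * 100
= (2554.13 - 903.4) / 2554.13 * 100
= 64.6298%

64.6298%


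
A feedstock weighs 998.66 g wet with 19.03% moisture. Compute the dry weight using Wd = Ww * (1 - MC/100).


Wd = Ww * (1 - MC/100)
= 998.66 * (1 - 19.03/100)
= 808.6150 g

808.6150 g


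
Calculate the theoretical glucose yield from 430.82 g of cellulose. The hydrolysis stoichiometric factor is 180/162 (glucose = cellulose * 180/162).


glucose = cellulose * 180/162
= 430.82 * 180/162
= 478.6889 g

478.6889 g


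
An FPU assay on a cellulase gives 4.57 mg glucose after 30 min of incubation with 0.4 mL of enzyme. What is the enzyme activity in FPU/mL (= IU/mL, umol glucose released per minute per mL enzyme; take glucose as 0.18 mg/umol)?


Activity = glucose_mg / (0.18 mg/umol * V_mL * t_min)
= 4.57 / (0.18 * 0.4 * 30)
= 2.1157 FPU/mL

2.1157 FPU/mL


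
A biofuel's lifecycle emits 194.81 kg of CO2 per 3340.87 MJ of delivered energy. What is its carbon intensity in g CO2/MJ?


CI = CO2 * 1000 / E
= 194.81 * 1000 / 3340.87
= 58.3112 g CO2/MJ

58.3112 g CO2/MJ


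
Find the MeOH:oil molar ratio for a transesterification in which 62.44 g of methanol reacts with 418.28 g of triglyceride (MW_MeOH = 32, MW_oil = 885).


Molar ratio = n_MeOH / n_oil = (MeOH/32) / (oil/885) = (MeOH * 885) / (32 * oil)
= (62.44 * 885) / (32 * 418.28)
= 4.1285

4.1285


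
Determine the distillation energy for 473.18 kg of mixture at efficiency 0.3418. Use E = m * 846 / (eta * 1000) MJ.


E = m * 846 / (eta * 1000)
= 473.18 * 846 / (0.3418 * 1000)
= 1171.1828 MJ

1171.1828 MJ


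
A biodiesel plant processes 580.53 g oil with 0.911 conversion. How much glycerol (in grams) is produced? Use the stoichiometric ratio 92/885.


glycerol = oil * conv * (92/885)
= 580.53 * 0.911 * 92 / 885
= 54.9778 g

54.9778 g


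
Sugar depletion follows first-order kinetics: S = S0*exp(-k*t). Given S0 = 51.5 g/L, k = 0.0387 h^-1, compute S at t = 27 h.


S = S0 * exp(-k * t)
S = 51.5 * exp(-0.0387 * 27)
S = 18.1139 g/L

18.1139 g/L


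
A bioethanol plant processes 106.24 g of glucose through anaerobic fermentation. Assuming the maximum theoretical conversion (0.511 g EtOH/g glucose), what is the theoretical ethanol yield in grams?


Theoretical ethanol yield: m_EtOH = 0.511 * m_glucose
m_EtOH = 0.511 * 106.24 = 54.2886 g

54.2886 g


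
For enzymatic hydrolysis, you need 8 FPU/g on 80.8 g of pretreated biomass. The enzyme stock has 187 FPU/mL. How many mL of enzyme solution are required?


V = dosage * m_sub / activity
V = 8 * 80.8 / 187
V = 3.4567 mL

3.4567 mL


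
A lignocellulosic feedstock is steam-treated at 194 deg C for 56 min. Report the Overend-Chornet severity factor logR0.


logR0 = log10(t * exp((T - 100) / 14.75))
= log10(56 * exp((194 - 100) / 14.75))
= 4.5159

4.5159


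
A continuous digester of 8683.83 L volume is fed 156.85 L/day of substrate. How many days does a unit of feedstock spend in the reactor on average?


HRT = V / Q
= 8683.83 / 156.85
= 55.3639 days

55.3639 days


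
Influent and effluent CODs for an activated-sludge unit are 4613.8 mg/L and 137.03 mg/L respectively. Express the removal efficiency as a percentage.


eta = (COD_in - COD_out) / COD_in * 100
= (4613.8 - 137.03) / 4613.8 * 100
= 97.0300%

97.0300%


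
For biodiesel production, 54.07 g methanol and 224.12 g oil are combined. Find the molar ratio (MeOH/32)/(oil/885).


Molar ratio = n_MeOH / n_oil = (MeOH/32) / (oil/885) = (MeOH * 885) / (32 * oil)
= (54.07 * 885) / (32 * 224.12)
= 6.6722

6.6722


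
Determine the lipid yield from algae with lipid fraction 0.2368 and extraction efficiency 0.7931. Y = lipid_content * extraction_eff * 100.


Y = lipid_content * extraction_eff * 100
= 0.2368 * 0.7931 * 100
= 18.7806%

18.7806%


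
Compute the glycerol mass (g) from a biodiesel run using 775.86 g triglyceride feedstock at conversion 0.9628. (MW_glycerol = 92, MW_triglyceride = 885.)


glycerol = oil * conv * (92/885)
= 775.86 * 0.9628 * 92 / 885
= 77.6540 g

77.6540 g


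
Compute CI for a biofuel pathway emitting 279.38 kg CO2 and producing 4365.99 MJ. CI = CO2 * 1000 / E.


CI = CO2 * 1000 / E
= 279.38 * 1000 / 4365.99
= 63.9901 g CO2/MJ

63.9901 g CO2/MJ


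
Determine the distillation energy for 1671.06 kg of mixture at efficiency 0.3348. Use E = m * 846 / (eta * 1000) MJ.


E = m * 846 / (eta * 1000)
= 1671.06 * 846 / (0.3348 * 1000)
= 4222.5710 MJ

4222.5710 MJ


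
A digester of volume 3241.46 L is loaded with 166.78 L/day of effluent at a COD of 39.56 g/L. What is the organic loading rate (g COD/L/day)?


OLR = Q * S / V
= 166.78 * 39.56 / 3241.46
= 2.0354 g/L/day

2.0354 g/L/day


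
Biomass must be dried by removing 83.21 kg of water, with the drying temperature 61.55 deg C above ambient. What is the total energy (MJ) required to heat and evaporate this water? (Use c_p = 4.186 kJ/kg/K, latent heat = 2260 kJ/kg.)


E = m_water * (4.186 * dT + 2260) / 1000
= 83.21 * (4.186 * 61.55 + 2260) / 1000
= 209.4935 MJ

209.4935 MJ


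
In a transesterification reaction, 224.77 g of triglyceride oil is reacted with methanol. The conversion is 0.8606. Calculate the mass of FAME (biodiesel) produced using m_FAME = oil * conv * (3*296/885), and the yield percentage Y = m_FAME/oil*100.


m_FAME = oil * conv * (3 * 296 / 885) = oil * conv * (888/885)
= 224.77 * 0.8606 * 888 / 885
= 194.0928 g
Y = m_FAME / oil * 100 = conv * (888/885) * 100
= 0.8606 * 888 / 885 * 100
= 86.35%

194.0928 g FAME; Y = 86.35%


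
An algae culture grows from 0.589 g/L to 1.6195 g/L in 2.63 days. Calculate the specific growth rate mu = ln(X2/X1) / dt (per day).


mu = ln(X2/X1) / dt
= ln(1.6195/0.589) / 2.63
= 0.3846 per day

0.3846 per day


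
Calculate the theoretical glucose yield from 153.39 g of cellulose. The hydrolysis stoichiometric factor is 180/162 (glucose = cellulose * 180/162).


glucose = cellulose * 180/162
= 153.39 * 180/162
= 170.4333 g

170.4333 g


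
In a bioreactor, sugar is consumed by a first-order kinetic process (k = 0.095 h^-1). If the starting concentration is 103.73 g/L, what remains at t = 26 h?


S = S0 * exp(-k * t)
S = 103.73 * exp(-0.095 * 26)
S = 8.7740 g/L

8.7740 g/L


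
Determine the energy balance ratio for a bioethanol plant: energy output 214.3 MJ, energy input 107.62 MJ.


EROI = E_out / E_in
= 214.3 / 107.62
= 1.9913

1.9913


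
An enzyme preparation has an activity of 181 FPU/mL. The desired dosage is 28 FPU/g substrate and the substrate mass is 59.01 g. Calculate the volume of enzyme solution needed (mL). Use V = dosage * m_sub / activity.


V = dosage * m_sub / activity
V = 28 * 59.01 / 181
V = 9.1286 mL

9.1286 mL


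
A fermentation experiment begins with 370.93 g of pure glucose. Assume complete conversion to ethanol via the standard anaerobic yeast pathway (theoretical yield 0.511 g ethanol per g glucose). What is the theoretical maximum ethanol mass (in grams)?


Theoretical ethanol yield: m_EtOH = 0.511 * m_glucose
m_EtOH = 0.511 * 370.93 = 189.5452 g

189.5452 g


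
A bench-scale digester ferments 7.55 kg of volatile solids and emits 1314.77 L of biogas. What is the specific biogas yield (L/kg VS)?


Y = V / VS
= 1314.77 / 7.55
= 174.1417 L/kg VS

174.1417 L/kg VS


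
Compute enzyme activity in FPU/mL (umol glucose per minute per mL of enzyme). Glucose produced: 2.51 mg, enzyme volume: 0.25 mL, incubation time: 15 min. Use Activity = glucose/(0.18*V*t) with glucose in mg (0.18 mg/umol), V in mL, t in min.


Activity = glucose_mg / (0.18 mg/umol * V_mL * t_min)
= 2.51 / (0.18 * 0.25 * 15)
= 3.7185 FPU/mL

3.7185 FPU/mL


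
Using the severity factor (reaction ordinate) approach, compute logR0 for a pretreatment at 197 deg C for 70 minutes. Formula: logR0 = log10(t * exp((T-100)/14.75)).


logR0 = log10(t * exp((T - 100) / 14.75))
= log10(70 * exp((197 - 100) / 14.75))
= 4.7011

4.7011


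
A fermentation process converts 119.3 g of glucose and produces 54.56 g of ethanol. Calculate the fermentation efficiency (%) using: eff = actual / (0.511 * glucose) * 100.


Fermentation efficiency = (actual / (0.511 * glucose)) * 100
= (54.56 / (0.511 * 119.3)) * 100
= 89.4979%

89.4979%


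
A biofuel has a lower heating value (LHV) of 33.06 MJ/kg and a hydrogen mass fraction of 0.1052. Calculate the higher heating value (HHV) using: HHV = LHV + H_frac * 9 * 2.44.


HHV = LHV + H_frac * 9 * 2.44
= 33.06 + 0.1052 * 9 * 2.44
= 35.3702 MJ/kg

35.3702 MJ/kg


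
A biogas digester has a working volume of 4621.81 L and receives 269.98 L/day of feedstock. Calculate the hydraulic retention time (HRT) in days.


HRT = V / Q
= 4621.81 / 269.98
= 17.1191 days

17.1191 days


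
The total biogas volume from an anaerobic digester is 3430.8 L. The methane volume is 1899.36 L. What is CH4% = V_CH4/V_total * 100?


CH4% = V_CH4 / V_total * 100
= 1899.36 / 3430.8 * 100
= 55.3620%

55.3620%


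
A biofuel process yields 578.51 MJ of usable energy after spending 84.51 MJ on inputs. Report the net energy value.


NEV = E_out - E_in
= 578.51 - 84.51
= 494.0000 MJ

494.0000 MJ


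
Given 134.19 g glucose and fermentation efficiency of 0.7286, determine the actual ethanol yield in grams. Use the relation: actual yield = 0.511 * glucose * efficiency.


Actual ethanol: m = 0.511 * 134.19 * 0.7286
m = 49.9609 g

49.9609 g


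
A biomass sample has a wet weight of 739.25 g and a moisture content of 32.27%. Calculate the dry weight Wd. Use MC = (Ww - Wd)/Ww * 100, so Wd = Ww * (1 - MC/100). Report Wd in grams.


Wd = Ww * (1 - MC/100)
= 739.25 * (1 - 32.27/100)
= 500.6940 g

500.6940 g


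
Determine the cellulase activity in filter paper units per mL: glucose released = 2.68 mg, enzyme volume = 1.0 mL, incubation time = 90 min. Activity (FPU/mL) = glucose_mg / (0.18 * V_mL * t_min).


Activity = glucose_mg / (0.18 mg/umol * V_mL * t_min)
= 2.68 / (0.18 * 1.0 * 90)
= 0.1654 FPU/mL

0.1654 FPU/mL


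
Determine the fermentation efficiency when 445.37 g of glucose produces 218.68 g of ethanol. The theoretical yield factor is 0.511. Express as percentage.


Fermentation efficiency = (actual / (0.511 * glucose)) * 100
= (218.68 / (0.511 * 445.37)) * 100
= 96.0876%

96.0876%


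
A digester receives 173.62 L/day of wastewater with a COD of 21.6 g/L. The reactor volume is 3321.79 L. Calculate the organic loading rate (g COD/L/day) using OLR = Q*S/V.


OLR = Q * S / V
= 173.62 * 21.6 / 3321.79
= 1.1290 g/L/day

1.1290 g/L/day


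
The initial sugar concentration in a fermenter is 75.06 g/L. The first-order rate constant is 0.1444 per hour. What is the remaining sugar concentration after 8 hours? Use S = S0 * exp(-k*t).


S = S0 * exp(-k * t)
S = 75.06 * exp(-0.1444 * 8)
S = 23.6435 g/L

23.6435 g/L


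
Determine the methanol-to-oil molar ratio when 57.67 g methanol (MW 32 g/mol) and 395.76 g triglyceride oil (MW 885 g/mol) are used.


Molar ratio = n_MeOH / n_oil = (MeOH/32) / (oil/885) = (MeOH * 885) / (32 * oil)
= (57.67 * 885) / (32 * 395.76)
= 4.0301

4.0301


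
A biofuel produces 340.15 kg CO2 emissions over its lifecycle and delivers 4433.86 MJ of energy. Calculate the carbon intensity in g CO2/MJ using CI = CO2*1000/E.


CI = CO2 * 1000 / E
= 340.15 * 1000 / 4433.86
= 76.7165 g CO2/MJ

76.7165 g CO2/MJ


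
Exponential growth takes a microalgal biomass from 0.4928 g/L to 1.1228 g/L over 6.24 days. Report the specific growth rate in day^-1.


mu = ln(X2/X1) / dt
= ln(1.1228/0.4928) / 6.24
= 0.1320 per day

0.1320 per day


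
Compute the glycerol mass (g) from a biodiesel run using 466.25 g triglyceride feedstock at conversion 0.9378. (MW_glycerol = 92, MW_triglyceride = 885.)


glycerol = oil * conv * (92/885)
= 466.25 * 0.9378 * 92 / 885
= 45.4542 g

45.4542 g


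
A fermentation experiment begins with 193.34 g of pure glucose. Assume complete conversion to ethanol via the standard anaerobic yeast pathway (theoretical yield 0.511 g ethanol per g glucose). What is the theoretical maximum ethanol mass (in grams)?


Theoretical ethanol yield: m_EtOH = 0.511 * m_glucose
m_EtOH = 0.511 * 193.34 = 98.7967 g

98.7967 g


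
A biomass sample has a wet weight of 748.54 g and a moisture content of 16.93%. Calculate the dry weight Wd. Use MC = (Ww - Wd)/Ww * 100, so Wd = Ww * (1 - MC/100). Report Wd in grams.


Wd = Ww * (1 - MC/100)
= 748.54 * (1 - 16.93/100)
= 621.8122 g

621.8122 g


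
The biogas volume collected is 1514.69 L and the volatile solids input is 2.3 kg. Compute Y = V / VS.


Y = V / VS
= 1514.69 / 2.3
= 658.5609 L/kg VS

658.5609 L/kg VS


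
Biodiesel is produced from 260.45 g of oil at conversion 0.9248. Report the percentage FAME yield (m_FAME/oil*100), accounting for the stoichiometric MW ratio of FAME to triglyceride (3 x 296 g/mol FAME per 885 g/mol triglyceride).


m_FAME = oil * conv * (3 * 296 / 885) = oil * conv * (888/885)
= 260.45 * 0.9248 * 888 / 885
= 241.6806 g
Y = m_FAME / oil * 100 = conv * (888/885) * 100
= 0.9248 * 888 / 885 * 100
= 92.79%

92.79%


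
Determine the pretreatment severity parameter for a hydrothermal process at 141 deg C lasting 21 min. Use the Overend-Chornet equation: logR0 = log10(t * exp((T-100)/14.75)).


logR0 = log10(t * exp((T - 100) / 14.75))
= log10(21 * exp((141 - 100) / 14.75))
= 2.5294

2.5294


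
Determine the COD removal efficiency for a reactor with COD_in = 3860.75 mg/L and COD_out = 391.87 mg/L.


eta = (COD_in - COD_out) / COD_in * 100
= (3860.75 - 391.87) / 3860.75 * 100
= 89.8499%

89.8499%


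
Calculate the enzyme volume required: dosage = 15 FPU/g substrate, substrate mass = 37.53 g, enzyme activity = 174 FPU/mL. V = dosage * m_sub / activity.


V = dosage * m_sub / activity
V = 15 * 37.53 / 174
V = 3.2353 mL

3.2353 mL


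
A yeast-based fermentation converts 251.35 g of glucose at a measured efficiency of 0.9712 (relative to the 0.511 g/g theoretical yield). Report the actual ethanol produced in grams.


Actual ethanol: m = 0.511 * 251.35 * 0.9712
m = 124.7408 g

124.7408 g


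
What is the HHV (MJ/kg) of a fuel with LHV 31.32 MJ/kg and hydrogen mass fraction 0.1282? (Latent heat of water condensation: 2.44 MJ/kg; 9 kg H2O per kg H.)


HHV = LHV + H_frac * 9 * 2.44
= 31.32 + 0.1282 * 9 * 2.44
= 34.1353 MJ/kg

34.1353 MJ/kg


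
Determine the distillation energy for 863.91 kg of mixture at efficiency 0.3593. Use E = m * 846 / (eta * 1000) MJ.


E = m * 846 / (eta * 1000)
= 863.91 * 846 / (0.3593 * 1000)
= 2034.1438 MJ

2034.1438 MJ


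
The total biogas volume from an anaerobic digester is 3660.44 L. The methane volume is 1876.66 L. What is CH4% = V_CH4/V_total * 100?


CH4% = V_CH4 / V_total * 100
= 1876.66 / 3660.44 * 100
= 51.2687%

51.2687%


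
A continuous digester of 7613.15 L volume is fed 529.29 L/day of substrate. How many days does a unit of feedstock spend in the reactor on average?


HRT = V / Q
= 7613.15 / 529.29
= 14.3837 days

14.3837 days


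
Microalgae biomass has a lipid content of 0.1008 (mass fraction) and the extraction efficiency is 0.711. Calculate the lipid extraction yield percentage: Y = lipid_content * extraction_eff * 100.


Y = lipid_content * extraction_eff * 100
= 0.1008 * 0.711 * 100
= 7.1669%

7.1669%


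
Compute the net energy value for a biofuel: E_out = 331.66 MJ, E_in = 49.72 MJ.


NEV = E_out - E_in
= 331.66 - 49.72
= 281.9400 MJ

281.9400 MJ


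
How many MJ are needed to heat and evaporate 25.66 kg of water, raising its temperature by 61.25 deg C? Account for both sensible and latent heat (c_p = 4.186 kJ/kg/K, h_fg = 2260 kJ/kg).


E = m_water * (4.186 * dT + 2260) / 1000
= 25.66 * (4.186 * 61.25 + 2260) / 1000
= 64.5706 MJ

64.5706 MJ


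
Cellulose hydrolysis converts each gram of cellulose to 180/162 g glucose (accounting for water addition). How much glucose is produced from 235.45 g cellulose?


glucose = cellulose * 180/162
= 235.45 * 180/162
= 261.6111 g

261.6111 g


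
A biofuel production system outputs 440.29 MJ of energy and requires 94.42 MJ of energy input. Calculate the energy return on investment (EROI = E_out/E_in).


EROI = E_out / E_in
= 440.29 / 94.42
= 4.6631

4.6631


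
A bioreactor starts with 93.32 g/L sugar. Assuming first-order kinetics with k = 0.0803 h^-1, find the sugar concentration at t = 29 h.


S = S0 * exp(-k * t)
S = 93.32 * exp(-0.0803 * 29)
S = 9.0915 g/L

9.0915 g/L


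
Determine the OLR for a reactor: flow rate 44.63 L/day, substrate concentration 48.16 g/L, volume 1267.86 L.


OLR = Q * S / V
= 44.63 * 48.16 / 1267.86
= 1.6953 g/L/day

1.6953 g/L/day


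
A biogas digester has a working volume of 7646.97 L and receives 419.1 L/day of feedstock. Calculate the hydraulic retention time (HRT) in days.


HRT = V / Q
= 7646.97 / 419.1
= 18.2462 days

18.2462 days


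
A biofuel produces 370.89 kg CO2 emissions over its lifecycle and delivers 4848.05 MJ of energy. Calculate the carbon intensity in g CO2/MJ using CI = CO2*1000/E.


CI = CO2 * 1000 / E
= 370.89 * 1000 / 4848.05
= 76.5029 g CO2/MJ

76.5029 g CO2/MJ


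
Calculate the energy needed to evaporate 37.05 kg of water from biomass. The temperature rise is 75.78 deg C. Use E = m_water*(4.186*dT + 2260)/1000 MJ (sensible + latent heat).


E = m_water * (4.186 * dT + 2260) / 1000
= 37.05 * (4.186 * 75.78 + 2260) / 1000
= 95.4858 MJ

95.4858 MJ


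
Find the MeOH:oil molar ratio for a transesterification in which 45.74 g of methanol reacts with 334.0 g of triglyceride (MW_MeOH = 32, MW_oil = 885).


Molar ratio = n_MeOH / n_oil = (MeOH/32) / (oil/885) = (MeOH * 885) / (32 * oil)
= (45.74 * 885) / (32 * 334.0)
= 3.7874

3.7874


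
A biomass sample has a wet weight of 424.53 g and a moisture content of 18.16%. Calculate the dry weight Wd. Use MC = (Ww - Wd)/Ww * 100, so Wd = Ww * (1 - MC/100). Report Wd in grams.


Wd = Ww * (1 - MC/100)
= 424.53 * (1 - 18.16/100)
= 347.4354 g

347.4354 g


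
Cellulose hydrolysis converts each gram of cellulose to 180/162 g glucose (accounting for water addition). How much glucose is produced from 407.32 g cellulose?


glucose = cellulose * 180/162
= 407.32 * 180/162
= 452.5778 g

452.5778 g


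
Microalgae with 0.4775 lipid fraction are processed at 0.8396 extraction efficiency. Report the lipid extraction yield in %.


Y = lipid_content * extraction_eff * 100
= 0.4775 * 0.8396 * 100
= 40.0909%

40.0909%


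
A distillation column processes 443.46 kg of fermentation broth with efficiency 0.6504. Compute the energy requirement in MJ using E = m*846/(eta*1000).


E = m * 846 / (eta * 1000)
= 443.46 * 846 / (0.6504 * 1000)
= 576.8253 MJ

576.8253 MJ


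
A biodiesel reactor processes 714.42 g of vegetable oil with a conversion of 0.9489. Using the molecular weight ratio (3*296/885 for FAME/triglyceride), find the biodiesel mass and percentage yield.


m_FAME = oil * conv * (3 * 296 / 885) = oil * conv * (888/885)
= 714.42 * 0.9489 * 888 / 885
= 680.2111 g
Y = m_FAME / oil * 100 = conv * (888/885) * 100
= 0.9489 * 888 / 885 * 100
= 95.21%

680.2111 g FAME; Y = 95.21%


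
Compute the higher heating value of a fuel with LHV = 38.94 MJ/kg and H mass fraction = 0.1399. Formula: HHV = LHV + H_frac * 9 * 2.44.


HHV = LHV + H_frac * 9 * 2.44
= 38.94 + 0.1399 * 9 * 2.44
= 42.0122 MJ/kg

42.0122 MJ/kg


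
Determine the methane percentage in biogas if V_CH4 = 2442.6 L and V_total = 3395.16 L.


CH4% = V_CH4 / V_total * 100
= 2442.6 / 3395.16 * 100
= 71.9436%

71.9436%


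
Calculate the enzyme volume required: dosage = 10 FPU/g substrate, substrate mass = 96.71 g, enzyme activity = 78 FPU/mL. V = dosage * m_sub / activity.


V = dosage * m_sub / activity
V = 10 * 96.71 / 78
V = 12.3987 mL

12.3987 mL


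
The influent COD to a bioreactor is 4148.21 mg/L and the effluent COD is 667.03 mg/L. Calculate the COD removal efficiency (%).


eta = (COD_in - COD_out) / COD_in * 100
= (4148.21 - 667.03) / 4148.21 * 100
= 83.9201%

83.9201%


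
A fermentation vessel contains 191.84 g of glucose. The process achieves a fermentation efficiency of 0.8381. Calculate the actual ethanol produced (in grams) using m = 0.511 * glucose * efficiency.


Actual ethanol: m = 0.511 * 191.84 * 0.8381
m = 82.1591 g

82.1591 g


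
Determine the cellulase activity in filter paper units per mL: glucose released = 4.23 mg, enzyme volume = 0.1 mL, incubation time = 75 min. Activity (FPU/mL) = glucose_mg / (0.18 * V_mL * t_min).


Activity = glucose_mg / (0.18 mg/umol * V_mL * t_min)
= 4.23 / (0.18 * 0.1 * 75)
= 3.1333 FPU/mL

3.1333 FPU/mL


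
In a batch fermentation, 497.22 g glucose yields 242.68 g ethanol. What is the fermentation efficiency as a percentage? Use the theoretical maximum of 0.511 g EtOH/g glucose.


Fermentation efficiency = (actual / (0.511 * glucose)) * 100
= (242.68 / (0.511 * 497.22)) * 100
= 95.5134%

95.5134%


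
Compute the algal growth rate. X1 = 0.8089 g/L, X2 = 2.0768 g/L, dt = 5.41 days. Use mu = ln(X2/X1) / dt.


mu = ln(X2/X1) / dt
= ln(2.0768/0.8089) / 5.41
= 0.1743 per day

0.1743 per day


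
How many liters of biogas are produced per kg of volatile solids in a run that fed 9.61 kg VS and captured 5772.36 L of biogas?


Y = V / VS
= 5772.36 / 9.61
= 600.6618 L/kg VS

600.6618 L/kg VS


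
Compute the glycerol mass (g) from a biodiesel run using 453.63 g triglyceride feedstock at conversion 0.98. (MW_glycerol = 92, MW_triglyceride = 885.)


glycerol = oil * conv * (92/885)
= 453.63 * 0.98 * 92 / 885
= 46.2139 g

46.2139 g


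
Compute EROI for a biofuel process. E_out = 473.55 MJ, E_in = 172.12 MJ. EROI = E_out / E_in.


EROI = E_out / E_in
= 473.55 / 172.12
= 2.7513

2.7513


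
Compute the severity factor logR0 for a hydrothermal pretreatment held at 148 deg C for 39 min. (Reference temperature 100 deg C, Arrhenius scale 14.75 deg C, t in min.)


logR0 = log10(t * exp((T - 100) / 14.75))
= log10(39 * exp((148 - 100) / 14.75))
= 3.0044

3.0044


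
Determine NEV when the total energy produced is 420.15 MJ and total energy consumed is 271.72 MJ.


NEV = E_out - E_in
= 420.15 - 271.72
= 148.4300 MJ

148.4300 MJ


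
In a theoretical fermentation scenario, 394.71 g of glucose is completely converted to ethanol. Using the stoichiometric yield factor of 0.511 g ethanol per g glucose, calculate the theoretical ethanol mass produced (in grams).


Theoretical ethanol yield: m_EtOH = 0.511 * m_glucose
m_EtOH = 0.511 * 394.71 = 201.6968 g

201.6968 g


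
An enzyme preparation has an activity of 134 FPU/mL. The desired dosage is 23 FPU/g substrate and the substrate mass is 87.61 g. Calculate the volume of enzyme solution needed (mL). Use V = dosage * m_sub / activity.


V = dosage * m_sub / activity
V = 23 * 87.61 / 134
V = 15.0375 mL

15.0375 mL


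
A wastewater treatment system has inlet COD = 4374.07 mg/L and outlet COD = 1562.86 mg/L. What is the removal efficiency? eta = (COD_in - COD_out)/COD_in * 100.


eta = (COD_in - COD_out) / COD_in * 100
= (4374.07 - 1562.86) / 4374.07 * 100
= 64.2699%

64.2699%


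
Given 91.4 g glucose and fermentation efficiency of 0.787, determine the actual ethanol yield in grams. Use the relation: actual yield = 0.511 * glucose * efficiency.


Actual ethanol: m = 0.511 * 91.4 * 0.787
m = 36.7571 g

36.7571 g


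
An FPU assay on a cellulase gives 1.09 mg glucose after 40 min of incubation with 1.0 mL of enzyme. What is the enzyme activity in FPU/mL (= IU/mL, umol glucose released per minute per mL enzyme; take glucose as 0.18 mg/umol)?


Activity = glucose_mg / (0.18 mg/umol * V_mL * t_min)
= 1.09 / (0.18 * 1.0 * 40)
= 0.1514 FPU/mL

0.1514 FPU/mL


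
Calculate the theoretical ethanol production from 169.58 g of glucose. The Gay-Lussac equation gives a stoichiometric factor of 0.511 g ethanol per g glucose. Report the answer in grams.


Theoretical ethanol yield: m_EtOH = 0.511 * m_glucose
m_EtOH = 0.511 * 169.58 = 86.6554 g

86.6554 g


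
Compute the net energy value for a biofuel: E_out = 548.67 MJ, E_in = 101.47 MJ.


NEV = E_out - E_in
= 548.67 - 101.47
= 447.2000 MJ

447.2000 MJ


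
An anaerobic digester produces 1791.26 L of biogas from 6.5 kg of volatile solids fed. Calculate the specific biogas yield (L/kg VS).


Y = V / VS
= 1791.26 / 6.5
= 275.5785 L/kg VS

275.5785 L/kg VS


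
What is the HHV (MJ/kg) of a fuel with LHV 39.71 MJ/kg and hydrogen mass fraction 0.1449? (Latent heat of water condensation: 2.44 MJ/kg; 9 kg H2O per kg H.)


HHV = LHV + H_frac * 9 * 2.44
= 39.71 + 0.1449 * 9 * 2.44
= 42.8920 MJ/kg

42.8920 MJ/kg


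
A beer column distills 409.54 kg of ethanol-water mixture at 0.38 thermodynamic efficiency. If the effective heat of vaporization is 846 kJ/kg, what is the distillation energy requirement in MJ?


E = m * 846 / (eta * 1000)
= 409.54 * 846 / (0.38 * 1000)
= 911.7654 MJ

911.7654 MJ


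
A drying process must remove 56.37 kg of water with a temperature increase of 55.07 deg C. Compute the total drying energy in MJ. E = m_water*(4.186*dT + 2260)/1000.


E = m_water * (4.186 * dT + 2260) / 1000
= 56.37 * (4.186 * 55.07 + 2260) / 1000
= 140.3908 MJ

140.3908 MJ


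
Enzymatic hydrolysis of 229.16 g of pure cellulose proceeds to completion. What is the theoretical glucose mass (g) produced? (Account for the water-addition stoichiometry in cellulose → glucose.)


glucose = cellulose * 180/162
= 229.16 * 180/162
= 254.6222 g

254.6222 g


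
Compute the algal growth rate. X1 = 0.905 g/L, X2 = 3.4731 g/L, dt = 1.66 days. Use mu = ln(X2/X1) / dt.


mu = ln(X2/X1) / dt
= ln(3.4731/0.905) / 1.66
= 0.8102 per day

0.8102 per day


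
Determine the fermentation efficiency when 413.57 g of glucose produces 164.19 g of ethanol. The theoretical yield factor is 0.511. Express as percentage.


Fermentation efficiency = (actual / (0.511 * glucose)) * 100
= (164.19 / (0.511 * 413.57)) * 100
= 77.6921%

77.6921%


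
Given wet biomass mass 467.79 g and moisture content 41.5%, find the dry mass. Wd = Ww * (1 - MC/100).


Wd = Ww * (1 - MC/100)
= 467.79 * (1 - 41.5/100)
= 273.6572 g

273.6572 g


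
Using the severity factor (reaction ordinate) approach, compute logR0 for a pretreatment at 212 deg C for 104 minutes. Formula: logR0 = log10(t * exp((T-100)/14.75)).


logR0 = log10(t * exp((T - 100) / 14.75))
= log10(104 * exp((212 - 100) / 14.75))
= 5.3147

5.3147


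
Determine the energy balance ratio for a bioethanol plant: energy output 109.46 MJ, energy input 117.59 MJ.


EROI = E_out / E_in
= 109.46 / 117.59
= 0.9309

0.9309


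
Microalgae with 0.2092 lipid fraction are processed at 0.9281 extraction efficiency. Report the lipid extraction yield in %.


Y = lipid_content * extraction_eff * 100
= 0.2092 * 0.9281 * 100
= 19.4159%

19.4159%


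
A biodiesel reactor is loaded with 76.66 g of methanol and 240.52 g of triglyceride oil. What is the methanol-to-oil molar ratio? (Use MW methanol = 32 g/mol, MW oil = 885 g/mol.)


Molar ratio = n_MeOH / n_oil = (MeOH/32) / (oil/885) = (MeOH * 885) / (32 * oil)
= (76.66 * 885) / (32 * 240.52)
= 8.8148

8.8148


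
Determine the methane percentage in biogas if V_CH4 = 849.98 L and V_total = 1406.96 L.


CH4% = V_CH4 / V_total * 100
= 849.98 / 1406.96 * 100
= 60.4125%

60.4125%


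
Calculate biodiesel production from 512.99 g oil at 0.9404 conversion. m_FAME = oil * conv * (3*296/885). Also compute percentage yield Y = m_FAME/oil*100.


m_FAME = oil * conv * (3 * 296 / 885) = oil * conv * (888/885)
= 512.99 * 0.9404 * 888 / 885
= 484.0511 g
Y = m_FAME / oil * 100 = conv * (888/885) * 100
= 0.9404 * 888 / 885 * 100
= 94.36%

484.0511 g FAME; Y = 94.36%


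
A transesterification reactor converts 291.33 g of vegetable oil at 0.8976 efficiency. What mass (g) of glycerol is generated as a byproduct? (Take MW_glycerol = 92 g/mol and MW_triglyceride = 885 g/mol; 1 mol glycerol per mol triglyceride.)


glycerol = oil * conv * (92/885)
= 291.33 * 0.8976 * 92 / 885
= 27.1840 g

27.1840 g


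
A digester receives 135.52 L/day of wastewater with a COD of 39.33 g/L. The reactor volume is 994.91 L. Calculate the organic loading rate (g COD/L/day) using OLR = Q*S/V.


OLR = Q * S / V
= 135.52 * 39.33 / 994.91
= 5.3573 g/L/day

5.3573 g/L/day


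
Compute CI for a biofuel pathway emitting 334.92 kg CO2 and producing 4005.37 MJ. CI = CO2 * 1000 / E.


CI = CO2 * 1000 / E
= 334.92 * 1000 / 4005.37
= 83.6177 g CO2/MJ

83.6177 g CO2/MJ


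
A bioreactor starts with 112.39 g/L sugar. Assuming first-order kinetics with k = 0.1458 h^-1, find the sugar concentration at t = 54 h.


S = S0 * exp(-k * t)
S = 112.39 * exp(-0.1458 * 54)
S = 0.0428 g/L

0.0428 g/L


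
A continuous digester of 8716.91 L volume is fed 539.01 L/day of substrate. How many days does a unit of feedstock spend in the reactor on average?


HRT = V / Q
= 8716.91 / 539.01
= 16.1721 days

16.1721 days


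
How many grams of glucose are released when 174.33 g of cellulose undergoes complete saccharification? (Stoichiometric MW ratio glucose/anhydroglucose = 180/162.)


glucose = cellulose * 180/162
= 174.33 * 180/162
= 193.7000 g

193.7000 g


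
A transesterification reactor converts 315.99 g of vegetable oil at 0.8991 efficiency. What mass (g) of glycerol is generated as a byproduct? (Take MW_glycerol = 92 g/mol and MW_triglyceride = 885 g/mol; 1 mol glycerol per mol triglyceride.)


glycerol = oil * conv * (92/885)
= 315.99 * 0.8991 * 92 / 885
= 29.5342 g

29.5342 g


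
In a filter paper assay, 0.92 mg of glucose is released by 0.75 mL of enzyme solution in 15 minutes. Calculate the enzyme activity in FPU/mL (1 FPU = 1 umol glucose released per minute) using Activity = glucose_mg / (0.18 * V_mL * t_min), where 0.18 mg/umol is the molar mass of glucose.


Activity = glucose_mg / (0.18 mg/umol * V_mL * t_min)
= 0.92 / (0.18 * 0.75 * 15)
= 0.4543 FPU/mL

0.4543 FPU/mL


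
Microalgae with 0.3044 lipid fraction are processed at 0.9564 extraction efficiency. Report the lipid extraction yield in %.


Y = lipid_content * extraction_eff * 100
= 0.3044 * 0.9564 * 100
= 29.1128%

29.1128%


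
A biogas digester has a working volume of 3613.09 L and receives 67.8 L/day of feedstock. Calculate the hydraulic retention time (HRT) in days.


HRT = V / Q
= 3613.09 / 67.8
= 53.2904 days

53.2904 days


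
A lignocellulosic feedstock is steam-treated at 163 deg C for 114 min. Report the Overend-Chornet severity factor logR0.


logR0 = log10(t * exp((T - 100) / 14.75))
= log10(114 * exp((163 - 100) / 14.75))
= 3.9119

3.9119


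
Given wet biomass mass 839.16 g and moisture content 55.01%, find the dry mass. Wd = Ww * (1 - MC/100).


Wd = Ww * (1 - MC/100)
= 839.16 * (1 - 55.01/100)
= 377.5381 g

377.5381 g


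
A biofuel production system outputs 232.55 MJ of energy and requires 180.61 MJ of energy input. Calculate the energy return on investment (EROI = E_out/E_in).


EROI = E_out / E_in
= 232.55 / 180.61
= 1.2876

1.2876


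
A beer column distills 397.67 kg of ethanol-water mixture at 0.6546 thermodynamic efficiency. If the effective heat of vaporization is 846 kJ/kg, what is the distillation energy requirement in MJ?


E = m * 846 / (eta * 1000)
= 397.67 * 846 / (0.6546 * 1000)
= 513.9456 MJ

513.9456 MJ


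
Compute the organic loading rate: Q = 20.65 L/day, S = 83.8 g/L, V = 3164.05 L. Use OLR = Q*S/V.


OLR = Q * S / V
= 20.65 * 83.8 / 3164.05
= 0.5469 g/L/day

0.5469 g/L/day


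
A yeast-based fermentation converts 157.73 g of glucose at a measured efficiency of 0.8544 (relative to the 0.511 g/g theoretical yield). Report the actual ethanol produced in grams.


Actual ethanol: m = 0.511 * 157.73 * 0.8544
m = 68.8647 g

68.8647 g


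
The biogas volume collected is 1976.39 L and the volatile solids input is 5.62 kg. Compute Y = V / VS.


Y = V / VS
= 1976.39 / 5.62
= 351.6708 L/kg VS

351.6708 L/kg VS


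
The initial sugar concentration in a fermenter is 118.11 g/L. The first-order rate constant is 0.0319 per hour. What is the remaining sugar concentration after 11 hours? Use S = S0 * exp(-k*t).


S = S0 * exp(-k * t)
S = 118.11 * exp(-0.0319 * 11)
S = 83.1558 g/L

83.1558 g/L


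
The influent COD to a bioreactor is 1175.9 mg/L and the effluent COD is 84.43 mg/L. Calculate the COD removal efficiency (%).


eta = (COD_in - COD_out) / COD_in * 100
= (1175.9 - 84.43) / 1175.9 * 100
= 92.8200%

92.8200%
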